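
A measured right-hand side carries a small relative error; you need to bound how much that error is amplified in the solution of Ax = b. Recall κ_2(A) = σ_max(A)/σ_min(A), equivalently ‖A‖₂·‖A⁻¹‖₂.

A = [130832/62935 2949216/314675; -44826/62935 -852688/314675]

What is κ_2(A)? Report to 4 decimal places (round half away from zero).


M = AᵀA = [765055300/158432569 3392595360/158432569; 3392595360/158432569 15079922944/158432569]. tr(M)=9425924/94249, det(M)=102400/94249
eigenvalues of AᵀA: λ = (tr ± √(tr²−4·det))/2 = 100, 1024/94249
κ_2(A) = √(λ_max/λ_min) = √(100 / (1024/94249)) = 95.9375

95.9375


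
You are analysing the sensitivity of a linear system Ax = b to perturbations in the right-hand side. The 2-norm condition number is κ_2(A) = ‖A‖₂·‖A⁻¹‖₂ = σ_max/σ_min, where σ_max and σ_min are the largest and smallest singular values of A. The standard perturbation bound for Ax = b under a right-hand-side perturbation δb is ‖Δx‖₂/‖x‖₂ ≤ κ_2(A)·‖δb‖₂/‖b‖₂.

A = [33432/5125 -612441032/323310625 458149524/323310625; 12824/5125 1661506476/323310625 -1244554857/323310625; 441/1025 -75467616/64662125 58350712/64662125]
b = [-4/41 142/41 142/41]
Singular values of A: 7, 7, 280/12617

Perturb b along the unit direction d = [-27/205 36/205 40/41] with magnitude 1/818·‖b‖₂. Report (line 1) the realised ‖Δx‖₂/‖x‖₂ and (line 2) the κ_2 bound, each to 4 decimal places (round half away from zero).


0.0015
0.3856

σ_max = 7, σ_min = 280/12617
κ = σ_max/σ_min = 7/(280/12617) = 315.4250
κ_2(A)·‖δb‖/‖b‖ = 0.3856
solve Ax = b  →  x = [0.1943 108.4291 143.9817]
‖b‖ = 4.8990, ‖x‖ = 180.2433
δb = ε·‖b‖·d = [-0.0008 0.0011 0.0058]; solving A·Δx = δb gives ‖Δx‖ = 0.2699
relative error = 0.0015
tightness: 0.0015 against a bound of 0.3856 (unrounded ratio ≈ 0.0039)


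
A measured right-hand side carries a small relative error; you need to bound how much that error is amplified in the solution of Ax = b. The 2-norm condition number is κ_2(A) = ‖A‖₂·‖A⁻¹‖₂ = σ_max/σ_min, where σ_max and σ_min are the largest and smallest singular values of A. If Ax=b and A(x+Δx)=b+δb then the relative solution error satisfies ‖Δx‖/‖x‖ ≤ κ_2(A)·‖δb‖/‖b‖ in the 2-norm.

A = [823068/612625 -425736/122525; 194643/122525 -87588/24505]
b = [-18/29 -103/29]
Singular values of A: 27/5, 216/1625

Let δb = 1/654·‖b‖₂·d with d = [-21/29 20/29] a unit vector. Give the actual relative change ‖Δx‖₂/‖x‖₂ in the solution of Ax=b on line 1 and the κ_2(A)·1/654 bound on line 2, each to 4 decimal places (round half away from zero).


0.0028
0.0621

σ_max = 27/5, σ_min = 216/1625
κ = σ_max/σ_min = (27/5)/(216/1625) = 40.6250
bound on ‖Δx‖/‖x‖: κ·ε = 40.6250·1/654 = 0.0621
solve Ax = b  →  x = [-14.1026 -5.2742]
‖b‖₂ = 3.6056 and ‖x‖₂ = 15.0565
Δx = A⁻¹·δb where δb = 1/654·3.6056·d; ‖Δx‖ = 0.0415
relative error = 0.0028
realised/bound (from unrounded values) ≈ 0.0443


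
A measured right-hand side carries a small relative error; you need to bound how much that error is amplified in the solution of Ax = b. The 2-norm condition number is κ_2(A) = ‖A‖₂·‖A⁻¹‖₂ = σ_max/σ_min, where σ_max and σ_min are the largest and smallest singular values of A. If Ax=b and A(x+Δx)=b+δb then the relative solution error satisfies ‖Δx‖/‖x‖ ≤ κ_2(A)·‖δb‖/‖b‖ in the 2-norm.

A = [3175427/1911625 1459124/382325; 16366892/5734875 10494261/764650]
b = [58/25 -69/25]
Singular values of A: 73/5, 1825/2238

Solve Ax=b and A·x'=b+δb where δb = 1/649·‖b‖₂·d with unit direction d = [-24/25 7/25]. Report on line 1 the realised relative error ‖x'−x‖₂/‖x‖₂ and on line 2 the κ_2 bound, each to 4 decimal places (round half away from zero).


0.0019
0.0276

largest singular value 73/5, smallest 1825/2238
κ = σ_max/σ_min = (73/5)/(1825/2238) = 17.9040
worst-case relative error ≤ 17.9040 × 1/649 = 0.0276
solve Ax = b  →  x = [3.5591 -0.9412]
‖b‖ = 3.6056, ‖x‖ = 3.6815
re-solving with b+δb shifts x by Δx of norm 0.0068
realised ‖Δx‖/‖x‖ = 0.0019
realised/bound (from unrounded values) ≈ 0.0671


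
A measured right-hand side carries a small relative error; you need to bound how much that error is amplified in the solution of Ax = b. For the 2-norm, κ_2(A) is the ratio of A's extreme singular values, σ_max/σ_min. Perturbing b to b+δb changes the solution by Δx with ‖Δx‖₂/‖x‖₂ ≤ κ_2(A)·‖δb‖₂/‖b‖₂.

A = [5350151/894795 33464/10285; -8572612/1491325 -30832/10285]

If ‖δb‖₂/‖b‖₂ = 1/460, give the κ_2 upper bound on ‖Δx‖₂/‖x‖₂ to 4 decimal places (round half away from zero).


AᵀA = [1637348372881/23800775625 58211020168/1586718375; 58211020168/1586718375 414090304/21156245]; tr = 7277508529/82355625, det = 1249198336/2058890625
λ_max, λ_min = (7277508529/82355625 ± √52945669828114105441/6782448969140625)/2 = 2209/25, 565504/82355625
κ_2(A) = √(λ_max/λ_min) = √((2209/25) / (565504/82355625)) = 113.4375
κ_2(A)·‖δb‖/‖b‖ = 0.2466

0.2466


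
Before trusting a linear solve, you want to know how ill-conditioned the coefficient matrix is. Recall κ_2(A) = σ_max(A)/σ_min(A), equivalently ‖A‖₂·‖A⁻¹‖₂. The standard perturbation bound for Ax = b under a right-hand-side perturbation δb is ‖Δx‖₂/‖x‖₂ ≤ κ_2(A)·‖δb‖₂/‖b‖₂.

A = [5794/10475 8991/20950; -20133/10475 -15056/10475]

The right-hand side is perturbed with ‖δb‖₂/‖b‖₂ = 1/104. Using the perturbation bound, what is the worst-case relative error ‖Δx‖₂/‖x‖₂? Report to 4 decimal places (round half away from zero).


form AᵀA = [702253/175561 526671/175561; 526671/175561 1580113/702244] with trace 4389125/702244 and determinant 625/702244
solving λ² − 4389125/702244·λ + 625/702244 = 0 gives λ = 25/4, 25/175561
κ = σ_max/σ_min = (5/2)/(5/419) = 209.5000
perturbation bound = 209.5000·1/104 = 2.0144

2.0144


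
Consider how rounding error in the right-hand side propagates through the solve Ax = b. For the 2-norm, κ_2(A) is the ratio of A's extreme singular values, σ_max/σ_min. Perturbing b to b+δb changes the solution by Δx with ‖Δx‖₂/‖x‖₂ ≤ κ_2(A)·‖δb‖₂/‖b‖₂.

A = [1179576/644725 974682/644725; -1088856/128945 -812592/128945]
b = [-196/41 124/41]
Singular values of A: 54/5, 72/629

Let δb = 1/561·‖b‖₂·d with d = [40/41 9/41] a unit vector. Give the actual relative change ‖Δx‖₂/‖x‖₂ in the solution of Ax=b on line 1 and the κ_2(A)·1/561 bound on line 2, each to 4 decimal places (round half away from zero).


largest singular value 54/5, smallest 72/629
κ = σ_max/σ_min = (54/5)/(72/629) = 94.3500
perturbation bound = 94.3500·1/561 = 0.1682
solve Ax = b  →  x = [20.6704 -28.1778]
2-norm of b is 5.6569; of x, 34.9464
Δx = A⁻¹·δb where δb = 1/561·5.6569·d; ‖Δx‖ = 0.0881
dividing the unrounded norms, ‖Δx‖/‖x‖ = 0.0025
realised/bound (from unrounded values) ≈ 0.0150

0.0025
0.1682


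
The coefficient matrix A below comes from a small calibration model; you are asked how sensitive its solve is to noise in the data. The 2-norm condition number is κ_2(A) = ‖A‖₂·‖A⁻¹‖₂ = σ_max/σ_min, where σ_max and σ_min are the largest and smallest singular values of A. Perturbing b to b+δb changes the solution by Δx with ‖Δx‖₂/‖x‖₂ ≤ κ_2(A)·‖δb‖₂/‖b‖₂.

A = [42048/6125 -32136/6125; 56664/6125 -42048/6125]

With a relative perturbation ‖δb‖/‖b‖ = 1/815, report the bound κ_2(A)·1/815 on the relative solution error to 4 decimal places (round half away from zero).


0.1804

AᵀA = [199153728/1500625 -149354496/1500625; -149354496/1500625 112030272/1500625]; tr = 2489472/12005, det = 2985984/1500625
solving λ² − 2489472/12005·λ + 2985984/1500625 = 0 gives λ = 5184/25, 576/60025
κ_2(A) = √(λ_max/λ_min) = √((5184/25) / (576/60025)) = 147.0000
κ_2(A)·‖δb‖/‖b‖ = 0.1804


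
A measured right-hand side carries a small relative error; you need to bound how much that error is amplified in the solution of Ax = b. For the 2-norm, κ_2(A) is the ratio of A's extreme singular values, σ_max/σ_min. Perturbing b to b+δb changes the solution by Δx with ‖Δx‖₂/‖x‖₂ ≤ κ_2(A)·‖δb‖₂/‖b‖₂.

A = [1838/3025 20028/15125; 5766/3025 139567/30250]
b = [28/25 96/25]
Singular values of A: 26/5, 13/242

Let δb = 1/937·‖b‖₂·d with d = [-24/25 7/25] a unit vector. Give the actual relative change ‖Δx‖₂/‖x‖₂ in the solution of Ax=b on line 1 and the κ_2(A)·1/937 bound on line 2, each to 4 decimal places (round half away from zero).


0.1033
0.1033

from the listed singular values, σ₁ = 26/5, σ_n = 13/242
condition number: (26/5) ÷ (13/242) = 96.8000
κ_2(A)·‖δb‖/‖b‖ = 0.1033
solve Ax = b  →  x = [0.2959 0.7101]
2-norm of b is 4.0000; of x, 0.7692
Δx = A⁻¹·δb where δb = 1/937·4.0000·d; ‖Δx‖ = 0.0795
dividing the unrounded norms, ‖Δx‖/‖x‖ = 0.1033
tightness: 0.1033 against a bound of 0.1033; the bound is attained (ratio 1)


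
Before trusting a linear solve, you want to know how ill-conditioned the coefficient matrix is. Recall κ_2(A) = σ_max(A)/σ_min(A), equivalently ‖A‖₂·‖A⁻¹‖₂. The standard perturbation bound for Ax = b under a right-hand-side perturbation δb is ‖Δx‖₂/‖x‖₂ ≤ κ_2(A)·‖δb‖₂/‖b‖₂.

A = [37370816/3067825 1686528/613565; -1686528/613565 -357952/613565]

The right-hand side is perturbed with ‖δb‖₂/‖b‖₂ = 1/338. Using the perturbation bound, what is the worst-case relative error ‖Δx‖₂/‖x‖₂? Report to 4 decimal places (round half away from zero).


AᵀA = [873103691776/5598780625 39289356288/1119756125; 39289356288/1119756125 1768296448/223951225]; tr = 545693696/3330625, det = 16777216/83265625
solving λ² − 545693696/3330625·λ + 16777216/83265625 = 0 gives λ = 4096/25, 4096/3330625
κ_2(A) = √(λ_max/λ_min) = √((4096/25) / (4096/3330625)) = 365.0000
bound on ‖Δx‖/‖x‖: κ·ε = 365.0000·1/338 = 1.0799

1.0799


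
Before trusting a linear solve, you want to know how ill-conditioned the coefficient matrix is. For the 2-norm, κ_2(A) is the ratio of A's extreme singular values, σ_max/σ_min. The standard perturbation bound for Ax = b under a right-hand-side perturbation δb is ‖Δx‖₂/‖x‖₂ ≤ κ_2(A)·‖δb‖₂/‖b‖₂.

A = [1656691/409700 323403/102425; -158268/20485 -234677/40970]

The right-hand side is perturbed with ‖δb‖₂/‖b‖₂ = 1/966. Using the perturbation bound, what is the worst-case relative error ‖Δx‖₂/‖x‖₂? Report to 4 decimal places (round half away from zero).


form AᵀA = [44166536329/580810000 8279833257/145202500; 8279833257/145202500 6211731349/145202500] with trace 2760538469/23232400 and determinant 141158161/92929600
solving λ² − 2760538469/23232400·λ + 141158161/92929600 = 0 gives λ = 11881/100, 11881/929296
so κ_2 = √((11881/100) / (11881/929296)) = 96.4000
κ_2(A)·‖δb‖/‖b‖ = 0.0998

0.0998


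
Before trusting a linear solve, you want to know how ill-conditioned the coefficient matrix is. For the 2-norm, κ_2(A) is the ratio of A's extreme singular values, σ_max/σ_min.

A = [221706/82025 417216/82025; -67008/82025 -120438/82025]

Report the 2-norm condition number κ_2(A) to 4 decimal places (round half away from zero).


193.0000

form AᵀA = [85829796/10764961 160911360/10764961; 160911360/10764961 301719204/10764961] with trace 1341000/37249 and determinant 1296/37249
λ_max, λ_min = (1341000/37249 ± √1798087901184/1387488001)/2 = 36, 36/37249
so κ_2 = √(36 / (36/37249)) = 193.0000


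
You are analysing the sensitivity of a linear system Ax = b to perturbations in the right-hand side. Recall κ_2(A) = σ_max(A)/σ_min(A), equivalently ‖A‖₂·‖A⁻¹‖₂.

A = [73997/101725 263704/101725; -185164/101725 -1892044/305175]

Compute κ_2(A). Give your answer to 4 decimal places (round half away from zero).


234.7500

form AᵀA = [47054749/12246125 483879704/36738375; 483879704/36738375 4977146384/110215125] with trace 43205113/881721 and determinant 38416/881721
char-poly roots: 49 and 784/881721
κ = σ_max/σ_min = 7/(28/939) = 234.7500


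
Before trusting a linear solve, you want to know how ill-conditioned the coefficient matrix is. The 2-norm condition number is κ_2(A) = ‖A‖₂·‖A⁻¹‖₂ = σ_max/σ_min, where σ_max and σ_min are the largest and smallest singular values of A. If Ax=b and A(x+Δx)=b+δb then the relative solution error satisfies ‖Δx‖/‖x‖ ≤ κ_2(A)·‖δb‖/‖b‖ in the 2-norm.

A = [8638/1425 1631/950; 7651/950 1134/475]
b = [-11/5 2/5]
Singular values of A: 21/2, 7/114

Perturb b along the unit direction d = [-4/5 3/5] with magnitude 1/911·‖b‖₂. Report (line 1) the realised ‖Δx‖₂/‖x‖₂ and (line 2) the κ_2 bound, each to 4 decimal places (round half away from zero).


σ_max = 21/2, σ_min = 7/114
condition number: (21/2) ÷ (7/114) = 171.0000
perturbation bound = 171.0000·1/911 = 0.1877
solve Ax = b  →  x = [-9.2114 31.2419]
‖b‖ = 2.2361, ‖x‖ = 32.5716
with δb = [-0.0020 0.0015], A·Δx = δb → ‖Δx‖ = 0.0400
realised ‖Δx‖/‖x‖ = 0.0012
so the bound overstates the realised error by a factor of ≈ 152.9477 (computed from the unrounded values)

0.0012
0.1877


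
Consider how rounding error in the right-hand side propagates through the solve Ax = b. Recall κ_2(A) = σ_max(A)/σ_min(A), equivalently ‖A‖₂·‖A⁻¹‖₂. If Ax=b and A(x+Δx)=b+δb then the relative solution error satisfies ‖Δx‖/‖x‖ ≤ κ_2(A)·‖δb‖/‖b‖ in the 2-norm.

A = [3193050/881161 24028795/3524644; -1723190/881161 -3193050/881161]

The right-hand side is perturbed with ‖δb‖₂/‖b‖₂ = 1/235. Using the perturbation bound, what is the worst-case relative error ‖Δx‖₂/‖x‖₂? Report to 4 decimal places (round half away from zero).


AᵀA = [45553467400/2686659889 170820192375/5373319778; 170820192375/5373319778 2562325543225/42986558224]; tr = 11388169625/148742416, det = 1500625/37185604
λ_max, λ_min = (11388169625/148742416 ± √129686836102364480625/22124306317517056)/2 = 1225/16, 4900/9296401
κ_2(A) = √(λ_max/λ_min) = √((1225/16) / (4900/9296401)) = 381.1250
bound on ‖Δx‖/‖x‖: κ·ε = 381.1250·1/235 = 1.6218

1.6218


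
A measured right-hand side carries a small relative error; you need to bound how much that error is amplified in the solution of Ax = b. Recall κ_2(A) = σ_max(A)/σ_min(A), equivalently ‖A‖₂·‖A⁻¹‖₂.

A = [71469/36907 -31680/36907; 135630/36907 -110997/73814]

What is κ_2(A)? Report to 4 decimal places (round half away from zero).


83.5000

AᵀA = [481221/27889 -200475/27889; -200475/27889 334449/111556]; tr = 2259333/111556, det = 6561/111556
eigenvalues of AᵀA: λ = (tr ± √(tr²−4·det))/2 = 81/4, 81/27889
κ_2(A) = √(λ_max/λ_min) = √((81/4) / (81/27889)) = 83.5000


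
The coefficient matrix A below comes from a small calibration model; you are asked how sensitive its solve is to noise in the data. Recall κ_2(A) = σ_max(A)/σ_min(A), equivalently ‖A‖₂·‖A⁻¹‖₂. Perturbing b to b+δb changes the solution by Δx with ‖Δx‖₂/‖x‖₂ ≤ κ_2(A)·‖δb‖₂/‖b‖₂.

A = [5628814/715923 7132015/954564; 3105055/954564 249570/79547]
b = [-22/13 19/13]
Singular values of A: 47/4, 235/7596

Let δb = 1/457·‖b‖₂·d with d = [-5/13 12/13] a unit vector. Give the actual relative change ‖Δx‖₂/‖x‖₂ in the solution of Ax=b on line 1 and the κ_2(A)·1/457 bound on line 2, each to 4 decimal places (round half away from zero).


0.0024
0.8311

σ_max = 47/4, σ_min = 235/7596
condition number: (47/4) ÷ (235/7596) = 379.8000
κ_2(A)·‖δb‖/‖b‖ = 0.8311
solve Ax = b  →  x = [-44.6456 46.7545]
2-norm of b is 2.2361; of x, 64.6469
δb = ε·‖b‖·d = [-0.0019 0.0045]; solving A·Δx = δb gives ‖Δx‖ = 0.1582
realised ‖Δx‖/‖x‖ = 0.0024
realised/bound (from unrounded values) ≈ 0.0029


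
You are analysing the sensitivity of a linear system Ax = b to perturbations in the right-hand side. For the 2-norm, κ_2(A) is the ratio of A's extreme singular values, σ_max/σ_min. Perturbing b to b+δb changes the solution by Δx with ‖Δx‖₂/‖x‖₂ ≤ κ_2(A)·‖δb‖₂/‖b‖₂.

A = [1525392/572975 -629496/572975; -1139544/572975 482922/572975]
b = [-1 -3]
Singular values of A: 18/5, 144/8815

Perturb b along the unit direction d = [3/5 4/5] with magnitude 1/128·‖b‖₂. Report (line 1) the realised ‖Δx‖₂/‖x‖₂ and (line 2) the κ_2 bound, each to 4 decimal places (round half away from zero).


largest singular value 18/5, smallest 144/8815
κ_2(A) = (18/5) / (144/8815) = 220.3750
κ_2(A)·‖δb‖/‖b‖ = 1.7217
solve Ax = b  →  x = [-70.3766 -169.6261]
‖b‖ = 3.1623, ‖x‖ = 183.6460
re-solving with b+δb shifts x by Δx of norm 1.5123
dividing the unrounded norms, ‖Δx‖/‖x‖ = 0.0082
so the bound overstates the realised error by a factor of ≈ 209.0663 (computed from the unrounded values)

0.0082
1.7217


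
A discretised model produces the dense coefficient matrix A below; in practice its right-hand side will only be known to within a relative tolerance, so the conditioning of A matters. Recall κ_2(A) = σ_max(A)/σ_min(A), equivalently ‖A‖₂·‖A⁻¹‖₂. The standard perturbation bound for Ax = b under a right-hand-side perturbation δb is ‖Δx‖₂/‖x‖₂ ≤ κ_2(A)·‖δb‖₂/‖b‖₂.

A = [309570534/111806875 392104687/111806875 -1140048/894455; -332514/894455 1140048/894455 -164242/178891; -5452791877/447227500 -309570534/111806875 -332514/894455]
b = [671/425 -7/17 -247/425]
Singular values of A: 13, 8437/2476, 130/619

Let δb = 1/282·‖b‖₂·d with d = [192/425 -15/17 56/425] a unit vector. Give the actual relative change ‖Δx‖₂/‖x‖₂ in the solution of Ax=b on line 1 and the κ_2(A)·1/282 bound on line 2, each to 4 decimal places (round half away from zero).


from the listed singular values, σ₁ = 13, σ_n = 130/619
κ_2(A) = 13 / (130/619) = 61.9000
bound on ‖Δx‖/‖x‖: κ·ε = 61.9000·1/282 = 0.2195
solve Ax = b  →  x = [-0.6261 2.4212 4.0633]
‖b‖ = 1.7321, ‖x‖ = 4.7712
re-solving with b+δb shifts x by Δx of norm 0.0292
realised ‖Δx‖/‖x‖ = 0.0061
so the bound overstates the realised error by a factor of ≈ 35.8105 (computed from the unrounded values)

0.0061
0.2195


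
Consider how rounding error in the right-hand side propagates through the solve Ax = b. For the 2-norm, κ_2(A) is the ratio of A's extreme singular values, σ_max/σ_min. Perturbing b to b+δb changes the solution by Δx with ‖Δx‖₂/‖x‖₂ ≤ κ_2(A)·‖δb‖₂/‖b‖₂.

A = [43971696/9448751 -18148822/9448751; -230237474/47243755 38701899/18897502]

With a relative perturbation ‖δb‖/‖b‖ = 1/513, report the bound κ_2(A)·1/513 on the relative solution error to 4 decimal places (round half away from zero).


0.6107

M = AᵀA = [120507783188836/2653950519025 -10042195185603/530790103805; -10042195185603/530790103805 3347628949057/424632083044]. tr(M)=3347466606401/62815396900, det(M)=454371856/15703849225
char-poly roots: 5329/100 and 341056/628153969
σ_max=√(5329/100)=(73/10), σ_min=√(341056/628153969)=(584/25063) → κ = 313.2875
worst-case relative error ≤ 313.2875 × 1/513 = 0.6107


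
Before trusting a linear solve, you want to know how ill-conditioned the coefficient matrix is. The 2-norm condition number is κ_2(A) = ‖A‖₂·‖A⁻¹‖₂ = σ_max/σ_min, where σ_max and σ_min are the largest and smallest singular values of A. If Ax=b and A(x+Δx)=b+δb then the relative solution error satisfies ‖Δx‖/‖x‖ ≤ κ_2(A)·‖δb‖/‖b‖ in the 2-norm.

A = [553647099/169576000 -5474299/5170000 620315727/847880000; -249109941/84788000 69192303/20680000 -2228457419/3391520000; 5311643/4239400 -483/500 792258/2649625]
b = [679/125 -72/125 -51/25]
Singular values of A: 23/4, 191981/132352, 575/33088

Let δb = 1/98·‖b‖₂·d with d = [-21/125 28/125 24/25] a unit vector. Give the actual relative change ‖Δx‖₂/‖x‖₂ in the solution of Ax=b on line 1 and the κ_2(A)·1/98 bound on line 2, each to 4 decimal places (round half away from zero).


0.0198
3.3763

σ_max = 23/4, σ_min = 575/33088
κ = σ_max/σ_min = (23/4)/(575/33088) = 330.8800
perturbation bound = 330.8800·1/98 = 3.3763
solve Ax = b  →  x = [39.9165 1.8930 -167.9677]
2-norm of b is 5.8310; of x, 172.6559
Δx = A⁻¹·δb where δb = 1/98·5.8310·d; ‖Δx‖ = 3.4239
dividing the unrounded norms, ‖Δx‖/‖x‖ = 0.0198
tightness: 0.0198 against a bound of 3.3763 (unrounded ratio ≈ 0.0059)


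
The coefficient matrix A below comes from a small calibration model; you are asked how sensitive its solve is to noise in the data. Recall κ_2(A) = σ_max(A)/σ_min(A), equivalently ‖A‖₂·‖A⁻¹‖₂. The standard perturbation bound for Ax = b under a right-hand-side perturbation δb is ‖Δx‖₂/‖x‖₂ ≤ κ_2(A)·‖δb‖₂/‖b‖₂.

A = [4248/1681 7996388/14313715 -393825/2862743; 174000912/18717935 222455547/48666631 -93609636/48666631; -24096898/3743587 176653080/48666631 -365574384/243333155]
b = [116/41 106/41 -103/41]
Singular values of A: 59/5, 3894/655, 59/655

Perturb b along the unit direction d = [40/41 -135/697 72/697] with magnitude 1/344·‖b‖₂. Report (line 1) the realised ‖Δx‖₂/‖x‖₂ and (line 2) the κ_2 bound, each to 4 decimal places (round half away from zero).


0.0067
0.3808

largest singular value 59/5, smallest 59/655
κ = σ_max/σ_min = (59/5)/(59/655) = 131.0000
perturbation bound = 131.0000·1/344 = 0.3808
solve Ax = b  →  x = [0.3676 8.4570 20.5299]
‖b‖₂ = 4.5826 and ‖x‖₂ = 22.2066
Δx = A⁻¹·δb where δb = 1/344·4.5826·d; ‖Δx‖ = 0.1479
dividing the unrounded norms, ‖Δx‖/‖x‖ = 0.0067
realised/bound (from unrounded values) ≈ 0.0175


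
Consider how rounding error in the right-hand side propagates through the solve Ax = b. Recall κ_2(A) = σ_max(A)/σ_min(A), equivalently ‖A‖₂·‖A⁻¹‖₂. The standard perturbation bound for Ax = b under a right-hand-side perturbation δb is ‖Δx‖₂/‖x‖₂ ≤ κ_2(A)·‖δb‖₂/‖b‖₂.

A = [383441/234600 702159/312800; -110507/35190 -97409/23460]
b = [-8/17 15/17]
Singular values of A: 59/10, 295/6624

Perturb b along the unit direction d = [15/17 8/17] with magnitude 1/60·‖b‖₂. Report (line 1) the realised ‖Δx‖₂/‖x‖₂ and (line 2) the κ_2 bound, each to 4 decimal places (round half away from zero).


largest singular value 59/10, smallest 295/6624
κ_2(A) = (59/10) / (295/6624) = 132.4800
κ_2(A)·‖δb‖/‖b‖ = 2.2080
solve Ax = b  →  x = [-0.1017 -0.1356]
‖b‖ = 1.0000, ‖x‖ = 0.1695
re-solving with b+δb shifts x by Δx of norm 0.3742
realised ‖Δx‖/‖x‖ = 2.2080
realised/bound = 1 exactly: the bound is attained for this b and d

2.2080
2.2080


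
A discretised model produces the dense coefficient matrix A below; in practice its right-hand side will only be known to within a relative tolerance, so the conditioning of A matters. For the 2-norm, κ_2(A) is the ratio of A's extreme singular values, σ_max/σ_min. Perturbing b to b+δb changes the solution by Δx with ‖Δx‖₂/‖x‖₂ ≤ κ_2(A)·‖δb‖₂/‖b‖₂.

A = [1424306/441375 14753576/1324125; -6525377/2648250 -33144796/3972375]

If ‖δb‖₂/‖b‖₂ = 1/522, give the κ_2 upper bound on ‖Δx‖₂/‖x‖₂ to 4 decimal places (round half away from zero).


0.7610

form AᵀA = [4624474317241/280529122500 11890544244334/210396841875; 11890544244334/210396841875 122303581798864/631190525625] with trace 849335353681/4039619364 and determinant 282912400/1009904841
eigenvalues of AᵀA: λ = (tr ± √(tr²−4·det))/2 = 841/4, 1345600/1009904841
κ_2(A) = √(λ_max/λ_min) = √((841/4) / (1345600/1009904841)) = 397.2375
worst-case relative error ≤ 397.2375 × 1/522 = 0.7610


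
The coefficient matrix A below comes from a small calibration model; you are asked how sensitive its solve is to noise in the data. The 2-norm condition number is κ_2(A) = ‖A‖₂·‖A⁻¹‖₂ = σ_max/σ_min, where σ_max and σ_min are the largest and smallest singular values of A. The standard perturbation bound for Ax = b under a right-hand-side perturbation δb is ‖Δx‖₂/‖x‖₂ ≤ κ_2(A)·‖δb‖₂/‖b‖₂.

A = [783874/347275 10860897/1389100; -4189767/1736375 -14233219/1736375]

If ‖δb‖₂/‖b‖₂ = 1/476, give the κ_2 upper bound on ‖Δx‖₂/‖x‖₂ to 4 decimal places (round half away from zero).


0.8050

AᵀA = [39138654829/3585015625 268356037131/7170031250; 268356037131/7170031250 7360677123361/57360250000]; tr = 12779032961/91776400, det = 12117361/91776400
char-poly roots: 3481/25 and 3481/3671056
so κ_2 = √((3481/25) / (3481/3671056)) = 383.2000
bound on ‖Δx‖/‖x‖: κ·ε = 383.2000·1/476 = 0.8050


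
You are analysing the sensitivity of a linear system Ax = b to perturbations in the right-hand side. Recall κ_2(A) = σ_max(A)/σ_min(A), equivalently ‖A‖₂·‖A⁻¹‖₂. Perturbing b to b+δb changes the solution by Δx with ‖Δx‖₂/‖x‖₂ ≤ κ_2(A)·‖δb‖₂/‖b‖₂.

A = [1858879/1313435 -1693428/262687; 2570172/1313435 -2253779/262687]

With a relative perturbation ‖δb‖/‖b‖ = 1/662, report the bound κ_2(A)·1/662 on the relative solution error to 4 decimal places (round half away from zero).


0.3871

M = AᵀA = [402448609849/69004459969 -1788095485440/69004459969; -1788095485440/69004459969 7947218172025/69004459969]. tr(M)=4967083154/41049649, det(M)=9150625/41049649
λ_max, λ_min = (4967083154/41049649 ± √24670412538973065216/1685073683023201)/2 = 121, 75625/41049649
κ = σ_max/σ_min = 11/(275/6407) = 256.2800
bound on ‖Δx‖/‖x‖: κ·ε = 256.2800·1/662 = 0.3871


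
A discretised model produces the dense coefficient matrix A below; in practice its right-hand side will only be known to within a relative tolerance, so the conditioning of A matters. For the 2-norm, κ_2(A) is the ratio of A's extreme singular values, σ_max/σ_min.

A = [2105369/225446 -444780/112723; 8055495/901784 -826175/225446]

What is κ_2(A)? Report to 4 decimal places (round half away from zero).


191.3600

M = AᵀA = [161489010361/966961216 -16821232785/241740304; -16821232785/241740304 1752535225/60435076]. tr(M)=1121476769/5721664, det(M)=1500625/1430416
λ_max, λ_min = (1121476769/5721664 ± √1257572766254039361/32737438928896)/2 = 196, 30625/5721664
κ_2(A) = √(λ_max/λ_min) = √(196 / (30625/5721664)) = 191.3600


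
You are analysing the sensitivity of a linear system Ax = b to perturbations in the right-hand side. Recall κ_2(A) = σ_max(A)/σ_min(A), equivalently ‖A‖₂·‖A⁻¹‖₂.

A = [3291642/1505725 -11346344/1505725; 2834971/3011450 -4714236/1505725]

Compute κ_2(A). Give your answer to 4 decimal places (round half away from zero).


form AᵀA = [304004075713/53661722500 -260535287754/13415430625; -260535287754/13415430625 893275403728/13415430625] with trace 6203369105/85858756 and determinant 1336336/21464689
solving λ² − 6203369105/85858756·λ + 1336336/21464689 = 0 gives λ = 289/4, 18496/21464689
κ = σ_max/σ_min = (17/2)/(136/4633) = 289.5625

289.5625


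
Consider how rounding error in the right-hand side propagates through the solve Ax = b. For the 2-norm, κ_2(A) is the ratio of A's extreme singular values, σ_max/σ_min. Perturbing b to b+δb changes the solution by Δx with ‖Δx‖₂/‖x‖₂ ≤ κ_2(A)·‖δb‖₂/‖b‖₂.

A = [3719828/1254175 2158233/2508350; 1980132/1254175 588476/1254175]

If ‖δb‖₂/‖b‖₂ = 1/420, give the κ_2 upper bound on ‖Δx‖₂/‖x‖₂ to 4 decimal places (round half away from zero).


0.8783

form AᵀA = [61446515872/5442750625 17921757546/5442750625; 17921757546/5442750625 20910677137/21771002500] with trace 426714785/34833604 and determinant 9604/8708401
λ_max, λ_min = (426714785/34833604 ± √182080155066671169/1213379967628816)/2 = 49/4, 784/8708401
σ_max=√(49/4)=(7/2), σ_min=√(784/8708401)=(28/2951) → κ = 368.8750
worst-case relative error ≤ 368.8750 × 1/420 = 0.8783


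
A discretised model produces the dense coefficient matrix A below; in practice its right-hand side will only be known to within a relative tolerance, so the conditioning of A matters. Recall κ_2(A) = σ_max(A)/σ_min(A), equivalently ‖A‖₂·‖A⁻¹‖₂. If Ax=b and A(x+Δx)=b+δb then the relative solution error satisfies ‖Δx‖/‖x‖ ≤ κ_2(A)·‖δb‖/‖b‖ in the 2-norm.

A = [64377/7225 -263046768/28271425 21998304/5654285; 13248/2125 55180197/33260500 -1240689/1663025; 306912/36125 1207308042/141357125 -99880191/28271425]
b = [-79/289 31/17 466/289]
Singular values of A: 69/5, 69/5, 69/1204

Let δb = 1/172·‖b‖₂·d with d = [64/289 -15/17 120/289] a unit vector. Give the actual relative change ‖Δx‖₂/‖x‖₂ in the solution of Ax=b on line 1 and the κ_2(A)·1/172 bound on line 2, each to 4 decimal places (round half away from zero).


from the listed singular values, σ₁ = 69/5, σ_n = 69/1204
κ_2(A) = (69/5) / (69/1204) = 240.8000
worst-case relative error ≤ 240.8000 × 1/172 = 1.4000
solve Ax = b  →  x = [0.1188 -6.6096 -16.1494]
‖b‖ = 2.4495, ‖x‖ = 17.4500
re-solving with b+δb shifts x by Δx of norm 0.2485
realised ‖Δx‖/‖x‖ = 0.0142
realised/bound (from unrounded values) ≈ 0.0102

0.0142
1.4000


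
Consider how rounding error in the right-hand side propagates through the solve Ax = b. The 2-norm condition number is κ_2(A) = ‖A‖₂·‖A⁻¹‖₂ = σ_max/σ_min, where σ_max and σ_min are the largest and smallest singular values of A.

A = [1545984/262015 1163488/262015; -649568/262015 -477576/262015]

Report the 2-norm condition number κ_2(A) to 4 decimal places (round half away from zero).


251.9375

M = AᵀA = [3327816704/81244805 2495801088/81244805; 2495801088/81244805 1871932736/81244805]. tr(M)=1039949888/16248961, det(M)=1048576/16248961
solving λ² − 1039949888/16248961·λ + 1048576/16248961 = 0 gives λ = 64, 16384/16248961
σ_max=√64=8, σ_min=√(16384/16248961)=(128/4031) → κ = 251.9375


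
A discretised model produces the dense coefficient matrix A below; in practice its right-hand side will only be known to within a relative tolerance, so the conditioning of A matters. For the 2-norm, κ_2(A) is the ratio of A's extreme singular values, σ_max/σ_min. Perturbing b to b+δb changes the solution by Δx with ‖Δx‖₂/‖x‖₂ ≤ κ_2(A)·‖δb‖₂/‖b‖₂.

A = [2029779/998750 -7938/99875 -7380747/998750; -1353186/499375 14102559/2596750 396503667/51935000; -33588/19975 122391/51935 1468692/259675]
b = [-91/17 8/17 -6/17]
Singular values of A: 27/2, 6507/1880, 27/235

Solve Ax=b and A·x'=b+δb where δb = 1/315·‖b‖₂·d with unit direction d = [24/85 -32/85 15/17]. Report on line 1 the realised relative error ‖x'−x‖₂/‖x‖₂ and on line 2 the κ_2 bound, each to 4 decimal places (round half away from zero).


0.0085
0.3730

largest singular value 27/2, smallest 27/235
κ_2(A) = (27/2) / (27/235) = 117.5000
κ_2(A)·‖δb‖/‖b‖ = 0.3730
solve Ax = b  →  x = [-16.7733 -2.8594 -3.8577]
‖b‖ = 5.3852, ‖x‖ = 17.4471
δb = ε·‖b‖·d = [0.0048 -0.0064 0.0151]; solving A·Δx = δb gives ‖Δx‖ = 0.1488
realised ‖Δx‖/‖x‖ = 0.0085
so the bound overstates the realised error by a factor of ≈ 43.7380 (computed from the unrounded values)


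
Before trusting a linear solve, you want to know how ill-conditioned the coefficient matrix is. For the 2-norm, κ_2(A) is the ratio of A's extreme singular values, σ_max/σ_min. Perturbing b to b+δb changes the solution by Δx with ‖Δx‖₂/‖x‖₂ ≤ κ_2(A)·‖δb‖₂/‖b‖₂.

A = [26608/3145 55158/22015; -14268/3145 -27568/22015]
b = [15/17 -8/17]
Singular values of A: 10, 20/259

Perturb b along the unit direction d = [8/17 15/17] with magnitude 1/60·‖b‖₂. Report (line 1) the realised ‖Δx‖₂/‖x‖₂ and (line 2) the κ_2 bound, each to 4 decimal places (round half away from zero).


2.1583
2.1583

largest singular value 10, smallest 20/259
condition number: 10 ÷ (20/259) = 129.5000
bound on ‖Δx‖/‖x‖: κ·ε = 129.5000·1/60 = 2.1583
solve Ax = b  →  x = [0.0960 0.0280]
‖b‖₂ = 1.0000 and ‖x‖₂ = 0.1000
δb = ε·‖b‖·d = [0.0078 0.0147]; solving A·Δx = δb gives ‖Δx‖ = 0.2158
dividing the unrounded norms, ‖Δx‖/‖x‖ = 2.1583
tightness: 2.1583 against a bound of 2.1583; the bound is attained (ratio 1)


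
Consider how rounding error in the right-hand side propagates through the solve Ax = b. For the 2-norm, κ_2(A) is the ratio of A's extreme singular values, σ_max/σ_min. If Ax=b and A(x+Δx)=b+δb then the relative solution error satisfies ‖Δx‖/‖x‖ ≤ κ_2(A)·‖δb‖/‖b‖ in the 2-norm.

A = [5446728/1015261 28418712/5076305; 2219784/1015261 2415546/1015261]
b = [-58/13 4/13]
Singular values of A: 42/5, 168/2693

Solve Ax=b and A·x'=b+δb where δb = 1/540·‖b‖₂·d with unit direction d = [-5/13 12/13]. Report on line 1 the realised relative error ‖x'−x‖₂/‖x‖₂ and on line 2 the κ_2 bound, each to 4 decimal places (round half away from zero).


0.0041
0.2494

largest singular value 42/5, smallest 168/2693
κ = σ_max/σ_min = (42/5)/(168/2693) = 134.6500
perturbation bound = 134.6500·1/540 = 0.2494
solve Ax = b  →  x = [-23.5439 21.7652]
2-norm of b is 4.4721; of x, 32.0631
δb = ε·‖b‖·d = [-0.0032 0.0076]; solving A·Δx = δb gives ‖Δx‖ = 0.1328
dividing the unrounded norms, ‖Δx‖/‖x‖ = 0.0041
tightness: 0.0041 against a bound of 0.2494 (unrounded ratio ≈ 0.0166)


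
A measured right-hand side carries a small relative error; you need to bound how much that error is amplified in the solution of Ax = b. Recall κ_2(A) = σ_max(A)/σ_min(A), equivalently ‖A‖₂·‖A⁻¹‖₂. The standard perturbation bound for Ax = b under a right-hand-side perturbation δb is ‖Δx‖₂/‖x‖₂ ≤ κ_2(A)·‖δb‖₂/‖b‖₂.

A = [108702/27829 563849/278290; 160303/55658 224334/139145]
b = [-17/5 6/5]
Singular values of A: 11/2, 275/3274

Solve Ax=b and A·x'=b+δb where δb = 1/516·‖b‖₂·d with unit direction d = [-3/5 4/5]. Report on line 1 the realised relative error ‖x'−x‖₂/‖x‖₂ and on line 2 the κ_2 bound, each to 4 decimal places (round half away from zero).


0.0023
0.1269

from the listed singular values, σ₁ = 11/2, σ_n = 275/3274
κ = σ_max/σ_min = (11/2)/(275/3274) = 65.4800
perturbation bound = 65.4800·1/516 = 0.1269
solve Ax = b  →  x = [-17.1286 31.3433]
‖b‖ = 3.6056, ‖x‖ = 35.7182
Δx = A⁻¹·δb where δb = 1/516·3.6056·d; ‖Δx‖ = 0.0832
dividing the unrounded norms, ‖Δx‖/‖x‖ = 0.0023
realised/bound (from unrounded values) ≈ 0.0184


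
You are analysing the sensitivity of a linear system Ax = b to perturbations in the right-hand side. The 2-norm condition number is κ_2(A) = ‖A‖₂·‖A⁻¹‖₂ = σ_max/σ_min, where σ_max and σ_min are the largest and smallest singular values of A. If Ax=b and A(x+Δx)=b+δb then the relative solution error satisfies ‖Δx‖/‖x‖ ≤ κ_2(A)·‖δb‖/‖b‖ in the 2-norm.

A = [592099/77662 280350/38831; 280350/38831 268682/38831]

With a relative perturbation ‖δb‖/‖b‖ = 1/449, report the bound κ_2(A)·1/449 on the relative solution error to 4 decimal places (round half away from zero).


AᵀA = [790684561/7171684 188255025/1792921; 188255025/1792921 179293864/1792921]; tr = 1507860017/7171684, det = 707281/1792921
λ_max, λ_min = (1507860017/7171684 ± √2273560672533941025/51433051395856)/2 = 841/4, 3364/1792921
κ = σ_max/σ_min = (29/2)/(58/1339) = 334.7500
worst-case relative error ≤ 334.7500 × 1/449 = 0.7455

0.7455


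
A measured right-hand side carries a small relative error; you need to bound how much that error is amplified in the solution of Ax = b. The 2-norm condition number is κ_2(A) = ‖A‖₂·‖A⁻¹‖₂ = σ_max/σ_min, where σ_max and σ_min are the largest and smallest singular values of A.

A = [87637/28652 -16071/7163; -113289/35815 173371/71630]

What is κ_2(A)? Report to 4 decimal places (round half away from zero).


M = AᵀA = [472480921/24403600 -88575993/6100900; -88575993/6100900 66450901/6100900]. tr(M)=29531381/976144, det(M)=366025/3904576
char-poly roots: 121/4 and 3025/976144
κ_2(A) = √(λ_max/λ_min) = √((121/4) / (3025/976144)) = 98.8000

98.8000


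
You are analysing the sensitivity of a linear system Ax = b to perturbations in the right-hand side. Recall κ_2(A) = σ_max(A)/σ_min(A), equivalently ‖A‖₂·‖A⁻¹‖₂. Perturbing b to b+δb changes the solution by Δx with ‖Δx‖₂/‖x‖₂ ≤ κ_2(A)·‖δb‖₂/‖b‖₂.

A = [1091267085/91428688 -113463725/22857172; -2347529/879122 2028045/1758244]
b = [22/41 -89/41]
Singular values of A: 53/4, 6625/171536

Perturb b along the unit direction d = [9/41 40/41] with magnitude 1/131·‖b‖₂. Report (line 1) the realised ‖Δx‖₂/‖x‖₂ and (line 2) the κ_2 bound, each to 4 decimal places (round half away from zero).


0.0085
2.6189

largest singular value 53/4, smallest 6625/171536
condition number: (53/4) ÷ (6625/171536) = 343.0720
worst-case relative error ≤ 343.0720 × 1/131 = 2.6189
solve Ax = b  →  x = [-19.8474 -47.8301]
‖b‖ = 2.2361, ‖x‖ = 51.7845
re-solving with b+δb shifts x by Δx of norm 0.4420
dividing the unrounded norms, ‖Δx‖/‖x‖ = 0.0085
so the bound overstates the realised error by a factor of ≈ 306.8533 (computed from the unrounded values)


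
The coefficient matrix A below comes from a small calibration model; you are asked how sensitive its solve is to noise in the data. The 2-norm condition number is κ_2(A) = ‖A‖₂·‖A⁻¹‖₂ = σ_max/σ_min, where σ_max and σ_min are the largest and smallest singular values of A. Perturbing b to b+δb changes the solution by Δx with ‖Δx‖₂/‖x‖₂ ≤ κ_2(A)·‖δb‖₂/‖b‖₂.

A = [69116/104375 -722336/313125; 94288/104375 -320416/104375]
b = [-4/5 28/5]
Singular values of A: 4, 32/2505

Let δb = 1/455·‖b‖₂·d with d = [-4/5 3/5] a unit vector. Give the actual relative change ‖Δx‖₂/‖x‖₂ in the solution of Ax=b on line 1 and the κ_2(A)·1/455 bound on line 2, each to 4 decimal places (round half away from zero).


0.0031
0.6882

σ_max = 4, σ_min = 32/2505
condition number: 4 ÷ (32/2505) = 313.1250
worst-case relative error ≤ 313.1250 × 1/455 = 0.6882
solve Ax = b  →  x = [300.8800 86.7150]
‖b‖₂ = 5.6569 and ‖x‖₂ = 313.1266
δb = ε·‖b‖·d = [-0.0099 0.0075]; solving A·Δx = δb gives ‖Δx‖ = 0.9732
relative error = 0.0031
tightness: 0.0031 against a bound of 0.6882 (unrounded ratio ≈ 0.0045)


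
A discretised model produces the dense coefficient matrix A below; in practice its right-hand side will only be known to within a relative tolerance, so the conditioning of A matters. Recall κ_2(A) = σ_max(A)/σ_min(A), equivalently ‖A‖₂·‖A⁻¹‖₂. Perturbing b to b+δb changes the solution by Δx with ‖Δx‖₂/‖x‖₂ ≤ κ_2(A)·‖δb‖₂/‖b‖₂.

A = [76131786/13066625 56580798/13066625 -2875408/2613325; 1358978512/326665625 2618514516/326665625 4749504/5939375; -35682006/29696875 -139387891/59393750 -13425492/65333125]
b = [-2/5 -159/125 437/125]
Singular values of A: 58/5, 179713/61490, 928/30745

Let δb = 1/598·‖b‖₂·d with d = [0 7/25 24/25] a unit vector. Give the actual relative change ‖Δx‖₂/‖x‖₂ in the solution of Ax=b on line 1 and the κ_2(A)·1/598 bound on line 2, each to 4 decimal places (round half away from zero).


0.0021
0.6427

from the listed singular values, σ₁ = 58/5, σ_n = 928/30745
condition number: (58/5) ÷ (928/30745) = 384.3125
perturbation bound = 384.3125·1/598 = 0.6427
solve Ax = b  →  x = [37.5559 -28.3825 87.5371]
2-norm of b is 3.7417; of x, 99.3919
re-solving with b+δb shifts x by Δx of norm 0.2073
dividing the unrounded norms, ‖Δx‖/‖x‖ = 0.0021
so the bound overstates the realised error by a factor of ≈ 308.1378 (computed from the unrounded values)
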